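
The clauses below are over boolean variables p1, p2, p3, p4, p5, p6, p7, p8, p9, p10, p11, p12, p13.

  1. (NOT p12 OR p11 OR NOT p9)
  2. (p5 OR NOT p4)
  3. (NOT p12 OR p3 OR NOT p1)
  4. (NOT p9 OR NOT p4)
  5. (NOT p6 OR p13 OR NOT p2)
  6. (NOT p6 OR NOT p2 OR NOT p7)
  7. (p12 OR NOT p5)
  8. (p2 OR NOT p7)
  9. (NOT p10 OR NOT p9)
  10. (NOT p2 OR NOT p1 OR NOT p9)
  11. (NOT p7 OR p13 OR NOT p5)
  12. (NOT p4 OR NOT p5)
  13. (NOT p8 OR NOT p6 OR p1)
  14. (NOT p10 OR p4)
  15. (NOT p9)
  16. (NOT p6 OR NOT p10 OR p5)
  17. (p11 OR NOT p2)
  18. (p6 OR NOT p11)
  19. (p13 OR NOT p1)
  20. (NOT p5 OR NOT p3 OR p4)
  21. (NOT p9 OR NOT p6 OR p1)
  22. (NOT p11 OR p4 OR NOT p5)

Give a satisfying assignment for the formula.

p1=T, p2=F, p3=T, p4=F, p5=F, p6=T, p7=F, p8=F, p9=F, p10=F, p11=F, p12=F, p13=T

(NOT p9) is a unit clause, so p9 = False.
p7 occurs only negated in the remaining clauses — set p7 = False.
p8 occurs only negated in the remaining clauses — set p8 = False.
Try p1 = True.
  then p13 is forced to True.
The remaining clauses are satisfied by p2 = False, p3 = True, p4 = False, p5 = False, p6 = True, p10 = False, p11 = False, p12 = False.
Every clause has at least one true literal under this assignment.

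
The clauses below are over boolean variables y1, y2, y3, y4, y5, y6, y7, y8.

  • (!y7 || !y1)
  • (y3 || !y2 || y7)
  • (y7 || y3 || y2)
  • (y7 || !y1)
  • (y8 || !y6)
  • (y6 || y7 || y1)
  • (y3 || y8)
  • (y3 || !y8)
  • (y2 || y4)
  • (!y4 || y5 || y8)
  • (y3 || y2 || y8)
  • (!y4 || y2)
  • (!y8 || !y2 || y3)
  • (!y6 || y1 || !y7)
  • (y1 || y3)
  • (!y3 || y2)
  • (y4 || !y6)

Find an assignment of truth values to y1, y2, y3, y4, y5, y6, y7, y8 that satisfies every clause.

y1=F  y2=T  y3=T  y4=F  y5=T  y6=F  y7=T  y8=F

y5 occurs only positively in the remaining clauses — set y5 = True.
Branch on y1: take y1 = False.
  then y3 is forced to True.
  then y2 is forced to True.
Branch on y4: take y4 = False.
  then y6 is forced to False.
  then y7 is forced to True.
y8 is now unconstrained; take y8 = False.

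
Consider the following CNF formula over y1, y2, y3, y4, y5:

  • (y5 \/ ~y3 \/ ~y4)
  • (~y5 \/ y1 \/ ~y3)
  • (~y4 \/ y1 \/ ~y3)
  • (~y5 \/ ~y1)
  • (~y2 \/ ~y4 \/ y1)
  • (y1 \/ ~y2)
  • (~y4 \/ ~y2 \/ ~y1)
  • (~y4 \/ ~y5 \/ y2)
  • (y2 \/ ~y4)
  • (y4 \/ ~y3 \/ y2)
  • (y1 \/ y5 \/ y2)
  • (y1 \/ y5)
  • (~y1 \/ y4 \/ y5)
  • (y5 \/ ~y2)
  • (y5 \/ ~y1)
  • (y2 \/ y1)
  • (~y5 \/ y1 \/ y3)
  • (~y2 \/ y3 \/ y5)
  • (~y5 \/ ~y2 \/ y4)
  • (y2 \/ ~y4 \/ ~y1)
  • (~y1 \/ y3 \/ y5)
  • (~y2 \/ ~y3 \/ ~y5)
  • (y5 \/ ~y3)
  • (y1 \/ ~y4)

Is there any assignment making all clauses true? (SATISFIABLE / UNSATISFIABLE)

y1 = True:
  propagation gives y5=False; an empty clause results — contradiction.
y1 = False:
  propagation gives y2=False; an empty clause results — contradiction.
Every branch closes, so no satisfying assignment exists.

UNSATISFIABLE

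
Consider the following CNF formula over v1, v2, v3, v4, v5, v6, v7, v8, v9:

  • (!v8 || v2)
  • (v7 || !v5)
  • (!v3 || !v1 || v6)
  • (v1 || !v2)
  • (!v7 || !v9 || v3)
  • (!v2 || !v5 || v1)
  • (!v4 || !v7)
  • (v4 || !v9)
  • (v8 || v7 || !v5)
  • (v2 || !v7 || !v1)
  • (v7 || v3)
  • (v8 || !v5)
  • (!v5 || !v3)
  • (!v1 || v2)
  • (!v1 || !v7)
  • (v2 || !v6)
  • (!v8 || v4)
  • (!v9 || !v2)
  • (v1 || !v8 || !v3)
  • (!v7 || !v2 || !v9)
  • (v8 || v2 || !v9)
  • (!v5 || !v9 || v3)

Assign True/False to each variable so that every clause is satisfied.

v1=False  v2=False  v3=True  v4=False  v5=False  v6=False  v7=True  v8=False  v9=False

Pure literal: v5 appears only negated; assign v5 = False.
Pure literal: v9 appears only negated; assign v9 = False.
Try v1 = False.
  then v2 is forced to False.
  then v8 is forced to False.
  then v6 is forced to False.
For the remaining variables, v3 = True, v4 = False, v7 = True works.
Check each clause:
  1. (!v8 || v2) — !v8 is true.
  2. (!v5 || v7) — !v5 is true.
  3. (!v3 || !v1 || v6) — !v1 is true.
  4. (!v2 || v1) — !v2 is true.
  5. (!v7 || v3 || !v9) — v3 is true.
  6. (v1 || !v5 || !v2) — !v5 is true.
  7. (!v7 || !v4) — !v4 is true.
  8. (!v9 || v4) — !v9 is true.
  9. (v8 || !v5 || v7) — !v5 is true.
  10. (!v1 || v2 || !v7) — !v1 is true.
  11. (v7 || v3) — v3 is true.
  12. (v8 || !v5) — !v5 is true.
  13. (!v3 || !v5) — !v5 is true.
  14. (!v1 || v2) — !v1 is true.
  15. (!v1 || !v7) — !v1 is true.
  16. (v2 || !v6) — !v6 is true.
  17. (v4 || !v8) — !v8 is true.
  18. (!v2 || !v9) — !v2 is true.
  19. (!v3 || v1 || !v8) — !v8 is true.
  20. (!v9 || !v2 || !v7) — !v2 is true.
  21. (v8 || v2 || !v9) — !v9 is true.
  22. (v3 || !v5 || !v9) — v3 is true.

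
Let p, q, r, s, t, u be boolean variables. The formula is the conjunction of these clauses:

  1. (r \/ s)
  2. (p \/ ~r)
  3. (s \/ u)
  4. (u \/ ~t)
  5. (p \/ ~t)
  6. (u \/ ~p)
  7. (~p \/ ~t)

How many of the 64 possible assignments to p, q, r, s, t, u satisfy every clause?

Case analysis on p and t:
  p=T, t=T: a clause becomes empty — 0.
  p=T, t=F: q free; 3 ways for (r,s,u) × 2^1 = 6.
  p=F, t=T: a clause becomes empty — 0.
  p=F, t=F: remaining (q,r,s,u) ∈ {(F,F,T,F); (F,F,T,T); (T,F,T,F); (T,F,T,T)} — 4.
Total: 0 + 6 + 0 + 4 = 10.

10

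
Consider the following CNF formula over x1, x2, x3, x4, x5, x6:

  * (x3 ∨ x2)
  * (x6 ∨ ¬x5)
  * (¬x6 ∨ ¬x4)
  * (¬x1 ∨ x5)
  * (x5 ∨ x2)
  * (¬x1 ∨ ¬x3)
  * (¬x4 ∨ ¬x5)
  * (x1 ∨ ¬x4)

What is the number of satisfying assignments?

8

Split on x5, then x1.
  x5=T, x1=T: remaining (x2,x3,x4,x6) ∈ {(T,F,F,T)} — 1.
  x5=T, x1=F: remaining (x2,x3,x4,x6) ∈ {(F,T,F,T); (T,F,F,T); (T,T,F,T)} — 3.
  x5=F, x1=T: a clause becomes empty — 0.
  x5=F, x1=F: remaining (x2,x3,x4,x6) ∈ {(T,F,F,F); (T,F,F,T); (T,T,F,F); (T,T,F,T)} — 4.
Total: 1 + 3 + 0 + 4 = 8.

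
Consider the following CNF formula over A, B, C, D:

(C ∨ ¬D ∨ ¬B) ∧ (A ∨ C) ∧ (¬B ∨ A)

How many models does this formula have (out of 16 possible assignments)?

Split on A, then B.
  A=T, B=T: remaining (C,D) ∈ {(F,F); (T,F); (T,T)} — 3.
  A=T, B=F: remaining (C,D) ∈ {(F,F); (F,T); (T,F); (T,T)} — 4.
  A=F, B=T: a clause becomes empty — 0.
  A=F, B=F: remaining (C,D) ∈ {(T,F); (T,T)} — 2.
Total: 3 + 4 + 0 + 2 = 9.

9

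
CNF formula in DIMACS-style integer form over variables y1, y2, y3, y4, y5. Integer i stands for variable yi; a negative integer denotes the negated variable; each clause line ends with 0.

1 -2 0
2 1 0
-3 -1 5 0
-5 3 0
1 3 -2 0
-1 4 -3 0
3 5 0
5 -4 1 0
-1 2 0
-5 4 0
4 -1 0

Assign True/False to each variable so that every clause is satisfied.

y1 = True, y2 = True, y3 = True, y4 = True, y5 = True

Check each clause:
  1. (y1 OR NOT y2) — y1 is true.
  2. (y1 OR y2) — y1 is true.
  3. (NOT y1 OR NOT y3 OR y5) — y5 is true.
  4. (NOT y5 OR y3) — y3 is true.
  5. (y3 OR NOT y2 OR y1) — y1 is true.
  6. (y4 OR NOT y1 OR NOT y3) — y4 is true.
  7. (y3 OR y5) — y3 is true.
  8. (NOT y4 OR y1 OR y5) — y1 is true.
  9. (y2 OR NOT y1) — y2 is true.
  10. (y4 OR NOT y5) — y4 is true.
  11. (NOT y1 OR y4) — y4 is true.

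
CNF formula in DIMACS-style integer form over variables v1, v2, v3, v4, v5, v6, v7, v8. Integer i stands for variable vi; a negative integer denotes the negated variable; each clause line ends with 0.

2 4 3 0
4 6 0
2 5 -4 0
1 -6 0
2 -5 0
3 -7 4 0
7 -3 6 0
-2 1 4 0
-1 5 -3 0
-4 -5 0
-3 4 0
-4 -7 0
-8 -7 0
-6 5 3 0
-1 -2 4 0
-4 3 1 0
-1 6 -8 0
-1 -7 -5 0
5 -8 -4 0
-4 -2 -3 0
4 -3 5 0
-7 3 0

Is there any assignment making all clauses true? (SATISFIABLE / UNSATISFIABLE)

SATISFIABLE

Pure literal: v8 appears only negated; assign v8 = False.
Try v1 = True.
For the remaining variables, v2 = True, v3 = False, v4 = True, v5 = False, v6 = False, v7 = False works.
So v1=T, v2=T, v3=F, v4=T, v5=F, v6=F, v7=F, v8=F is a satisfying assignment.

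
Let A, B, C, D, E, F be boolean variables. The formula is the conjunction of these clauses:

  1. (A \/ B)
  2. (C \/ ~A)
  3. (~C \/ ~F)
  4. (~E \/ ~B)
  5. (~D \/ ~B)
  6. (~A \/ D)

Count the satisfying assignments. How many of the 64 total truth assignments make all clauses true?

5

The models are:
  A=0 B=1 C=0 D=0 E=0 F=0
  A=0 B=1 C=0 D=0 E=0 F=1
  A=0 B=1 C=1 D=0 E=0 F=0
  A=1 B=0 C=1 D=1 E=0 F=0
  A=1 B=0 C=1 D=1 E=1 F=0
Count: 5.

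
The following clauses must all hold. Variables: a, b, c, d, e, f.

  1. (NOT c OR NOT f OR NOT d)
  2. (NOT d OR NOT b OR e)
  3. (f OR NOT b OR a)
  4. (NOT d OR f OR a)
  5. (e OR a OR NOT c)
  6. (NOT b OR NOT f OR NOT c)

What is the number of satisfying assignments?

Split on f, then a.
  f=T, a=T: 9 of the 16 assignments to (b,c,d,e) work.
  f=T, a=F: 8 of the 16 assignments to (b,c,d,e) work.
  f=F, a=T: c free; 7 ways for (b,d,e) × 2^1 = 14.
  f=F, a=F: remaining (b,c,d,e) ∈ {(F,F,F,F); (F,F,F,T); (F,T,F,T)} — 3.
Total: 9 + 8 + 14 + 3 = 34.

34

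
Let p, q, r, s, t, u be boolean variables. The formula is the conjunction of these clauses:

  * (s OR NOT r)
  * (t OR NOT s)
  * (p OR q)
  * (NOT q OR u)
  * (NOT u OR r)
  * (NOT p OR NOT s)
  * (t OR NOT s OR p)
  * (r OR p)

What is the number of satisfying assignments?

3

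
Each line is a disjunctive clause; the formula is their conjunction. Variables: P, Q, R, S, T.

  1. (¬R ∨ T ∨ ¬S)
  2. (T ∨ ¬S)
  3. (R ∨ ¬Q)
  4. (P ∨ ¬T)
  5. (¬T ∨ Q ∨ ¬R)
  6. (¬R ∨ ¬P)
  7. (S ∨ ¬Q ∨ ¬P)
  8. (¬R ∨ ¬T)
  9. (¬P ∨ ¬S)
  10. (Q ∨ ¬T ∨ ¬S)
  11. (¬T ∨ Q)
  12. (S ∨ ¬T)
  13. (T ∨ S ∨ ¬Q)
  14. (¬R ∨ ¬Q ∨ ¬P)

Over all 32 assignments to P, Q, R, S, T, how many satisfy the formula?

Satisfying assignments:
  P=0 Q=0 R=0 S=0 T=0
  P=0 Q=0 R=1 S=0 T=0
  P=1 Q=0 R=0 S=0 T=0
That's 3 in total.

3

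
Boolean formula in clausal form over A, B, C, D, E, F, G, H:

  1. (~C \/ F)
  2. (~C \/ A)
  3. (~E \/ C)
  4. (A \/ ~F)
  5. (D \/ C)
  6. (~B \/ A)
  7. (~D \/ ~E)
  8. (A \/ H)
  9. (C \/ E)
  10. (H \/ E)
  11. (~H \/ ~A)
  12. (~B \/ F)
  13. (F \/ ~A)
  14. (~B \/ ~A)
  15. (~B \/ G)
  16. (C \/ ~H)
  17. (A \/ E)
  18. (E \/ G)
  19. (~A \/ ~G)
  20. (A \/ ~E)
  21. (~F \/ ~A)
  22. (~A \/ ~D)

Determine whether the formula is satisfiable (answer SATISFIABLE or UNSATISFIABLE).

UNSATISFIABLE

A = True:
  propagation gives H=False, E=True, C=True, F=True; an empty clause results — contradiction.
A = False:
  propagation gives C=False, E=False; an empty clause results — contradiction.
Every branch closes, so no satisfying assignment exists.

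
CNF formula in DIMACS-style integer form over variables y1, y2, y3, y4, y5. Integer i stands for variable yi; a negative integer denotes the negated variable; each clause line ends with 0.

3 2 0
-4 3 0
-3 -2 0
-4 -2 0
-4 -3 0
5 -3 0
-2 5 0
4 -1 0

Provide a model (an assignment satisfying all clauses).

y1=0, y2=0, y3=1, y4=0, y5=1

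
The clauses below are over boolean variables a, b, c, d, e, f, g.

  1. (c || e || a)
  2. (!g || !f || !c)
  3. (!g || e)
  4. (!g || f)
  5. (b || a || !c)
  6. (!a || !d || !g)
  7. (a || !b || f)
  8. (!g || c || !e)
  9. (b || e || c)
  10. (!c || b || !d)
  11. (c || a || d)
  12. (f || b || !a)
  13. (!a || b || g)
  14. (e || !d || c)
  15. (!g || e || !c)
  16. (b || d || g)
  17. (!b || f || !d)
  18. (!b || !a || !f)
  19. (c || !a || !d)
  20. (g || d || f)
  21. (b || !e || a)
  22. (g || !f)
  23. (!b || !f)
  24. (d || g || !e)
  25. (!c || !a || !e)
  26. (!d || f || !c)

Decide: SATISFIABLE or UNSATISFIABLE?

UNSATISFIABLE

c = True:
  b = True:
    propagation gives f=False, g=False, a=True, d=False; an empty clause results — contradiction.
  b = False:
    propagation gives a=True, d=False, f=True, g=False; an empty clause results — contradiction.
c = False:
  a = True:
    g = True:
      propagation gives e=True; contradiction.
    g = False:
      propagation gives b=True, f=False; contradiction.
  a = False:
    propagation gives e=True, g=False, d=True, b=True; an empty clause results — contradiction.
Every branch closes, so no satisfying assignment exists.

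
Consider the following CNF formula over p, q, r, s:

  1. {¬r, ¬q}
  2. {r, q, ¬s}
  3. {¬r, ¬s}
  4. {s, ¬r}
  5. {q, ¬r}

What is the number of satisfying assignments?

6

Satisfying assignments:
  p=F q=F r=F s=F
  p=F q=T r=F s=F
  p=F q=T r=F s=T
  p=T q=F r=F s=F
  p=T q=T r=F s=F
  p=T q=T r=F s=T
Count: 6.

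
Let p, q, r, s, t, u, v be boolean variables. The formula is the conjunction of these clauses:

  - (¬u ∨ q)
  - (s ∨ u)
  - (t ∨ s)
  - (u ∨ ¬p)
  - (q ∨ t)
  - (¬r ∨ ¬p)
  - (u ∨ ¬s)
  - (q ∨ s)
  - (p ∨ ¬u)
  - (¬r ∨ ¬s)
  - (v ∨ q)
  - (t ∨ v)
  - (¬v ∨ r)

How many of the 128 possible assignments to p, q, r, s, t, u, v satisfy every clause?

2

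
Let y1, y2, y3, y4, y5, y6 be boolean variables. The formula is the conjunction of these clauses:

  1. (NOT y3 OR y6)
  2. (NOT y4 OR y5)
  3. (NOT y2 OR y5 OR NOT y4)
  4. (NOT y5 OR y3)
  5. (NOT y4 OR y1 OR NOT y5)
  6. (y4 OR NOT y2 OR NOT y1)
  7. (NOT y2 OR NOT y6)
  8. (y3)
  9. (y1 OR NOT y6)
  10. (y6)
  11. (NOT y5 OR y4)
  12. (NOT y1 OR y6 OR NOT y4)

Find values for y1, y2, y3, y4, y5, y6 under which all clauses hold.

y1=T  y2=F  y3=T  y4=T  y5=T  y6=T

Unit propagation: (y3) forces y3 = True.
(y6) is a unit clause, so y6 = True.
The clause (NOT y2) is unit: y2 must be False.
(y1) is a unit clause, so y1 = True.
Set y4 = True and propagate.
  then y5 is forced to True.
Every clause has at least one true literal under this assignment.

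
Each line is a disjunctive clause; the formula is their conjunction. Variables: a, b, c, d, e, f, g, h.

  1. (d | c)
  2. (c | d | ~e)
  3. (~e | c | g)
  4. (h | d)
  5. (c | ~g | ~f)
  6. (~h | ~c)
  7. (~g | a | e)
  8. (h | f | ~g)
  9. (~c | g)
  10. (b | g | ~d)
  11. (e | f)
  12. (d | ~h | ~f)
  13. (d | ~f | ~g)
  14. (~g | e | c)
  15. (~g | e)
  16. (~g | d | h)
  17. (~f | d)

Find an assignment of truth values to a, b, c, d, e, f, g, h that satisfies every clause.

a=True, b=True, c=True, d=True, e=True, f=True, g=True, h=False

Pure literal: a appears only positively; assign a = True.
b occurs only positively in the remaining clauses — set b = True.
Set c = True and propagate.
  then h is forced to False.
  then d is forced to True.
  then g is forced to True.
  then f is forced to True.
  then e is forced to True.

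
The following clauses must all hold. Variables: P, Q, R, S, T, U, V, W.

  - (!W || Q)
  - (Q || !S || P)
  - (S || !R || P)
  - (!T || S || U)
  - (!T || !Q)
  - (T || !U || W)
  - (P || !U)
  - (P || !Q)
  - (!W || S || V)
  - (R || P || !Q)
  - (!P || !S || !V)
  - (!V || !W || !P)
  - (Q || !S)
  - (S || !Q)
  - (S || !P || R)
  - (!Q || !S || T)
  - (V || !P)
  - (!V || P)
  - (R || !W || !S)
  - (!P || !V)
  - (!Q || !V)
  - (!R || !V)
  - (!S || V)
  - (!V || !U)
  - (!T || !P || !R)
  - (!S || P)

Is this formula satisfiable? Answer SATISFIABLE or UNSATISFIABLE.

Branch on P: take P = False.
  then U is forced to False.
  then Q is forced to False.
  then W is forced to False.
  then S is forced to False.
  then R is forced to False.
  then T is forced to False.
  then V is forced to False.
Every clause has at least one true literal under this assignment.
So P=False  Q=False  R=False  S=False  T=False  U=False  V=False  W=False is a satisfying assignment.

SATISFIABLE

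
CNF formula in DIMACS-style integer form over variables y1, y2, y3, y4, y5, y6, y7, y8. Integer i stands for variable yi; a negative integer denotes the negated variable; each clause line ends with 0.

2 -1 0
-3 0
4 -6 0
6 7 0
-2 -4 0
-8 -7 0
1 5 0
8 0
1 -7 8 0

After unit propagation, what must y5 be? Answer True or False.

Unit clause (NOT y3) sets y3 = False.
Unit clause (y8) sets y8 = True.
(NOT y8 OR NOT y7): since y8 = True, the clause reduces to (NOT y7). y7 = False.
From (y6 OR y7) and y7 = False: y6 = True.
In (NOT y6 OR y4), NOT y6 is now false; y4 must hold, so y4 = True.
(NOT y4 OR NOT y2) with y4 = True leaves only NOT y2, so y2 = False.
From (y2 OR NOT y1) and y2 = False: y1 = False.
In (y1 OR y5), y1 is now false; y5 must hold, so y5 = True.

True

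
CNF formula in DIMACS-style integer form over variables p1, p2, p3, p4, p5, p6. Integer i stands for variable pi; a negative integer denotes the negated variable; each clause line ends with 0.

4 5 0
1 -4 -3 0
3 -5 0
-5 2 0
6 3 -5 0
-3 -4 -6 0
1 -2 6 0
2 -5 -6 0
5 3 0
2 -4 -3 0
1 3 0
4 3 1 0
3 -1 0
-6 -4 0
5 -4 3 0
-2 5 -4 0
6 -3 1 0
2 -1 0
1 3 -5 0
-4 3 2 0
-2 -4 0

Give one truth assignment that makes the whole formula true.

p1 = F, p2 = T, p3 = T, p4 = F, p5 = T, p6 = T

Check each clause:
  1. (p5 \/ p4) — p5 is true.
  2. (~p3 \/ ~p4 \/ p1) — ~p4 is true.
  3. (~p5 \/ p3) — p3 is true.
  4. (~p5 \/ p2) — p2 is true.
  5. (p3 \/ ~p5 \/ p6) — p3 is true.
  6. (~p4 \/ ~p6 \/ ~p3) — ~p4 is true.
  7. (~p2 \/ p1 \/ p6) — p6 is true.
  8. (~p6 \/ p2 \/ ~p5) — p2 is true.
  9. (p5 \/ p3) — p3 is true.
  10. (~p4 \/ p2 \/ ~p3) — p2 is true.
  11. (p3 \/ p1) — p3 is true.
  12. (p4 \/ p3 \/ p1) — p3 is true.
  13. (p3 \/ ~p1) — p3 is true.
  14. (~p6 \/ ~p4) — ~p4 is true.
  15. (p5 \/ ~p4 \/ p3) — p3 is true.
  16. (p5 \/ ~p2 \/ ~p4) — ~p4 is true.
  17. (p6 \/ p1 \/ ~p3) — p6 is true.
  18. (p2 \/ ~p1) — p2 is true.
  19. (p3 \/ ~p5 \/ p1) — p3 is true.
  20. (p3 \/ ~p4 \/ p2) — p2 is true.
  21. (~p2 \/ ~p4) — ~p4 is true.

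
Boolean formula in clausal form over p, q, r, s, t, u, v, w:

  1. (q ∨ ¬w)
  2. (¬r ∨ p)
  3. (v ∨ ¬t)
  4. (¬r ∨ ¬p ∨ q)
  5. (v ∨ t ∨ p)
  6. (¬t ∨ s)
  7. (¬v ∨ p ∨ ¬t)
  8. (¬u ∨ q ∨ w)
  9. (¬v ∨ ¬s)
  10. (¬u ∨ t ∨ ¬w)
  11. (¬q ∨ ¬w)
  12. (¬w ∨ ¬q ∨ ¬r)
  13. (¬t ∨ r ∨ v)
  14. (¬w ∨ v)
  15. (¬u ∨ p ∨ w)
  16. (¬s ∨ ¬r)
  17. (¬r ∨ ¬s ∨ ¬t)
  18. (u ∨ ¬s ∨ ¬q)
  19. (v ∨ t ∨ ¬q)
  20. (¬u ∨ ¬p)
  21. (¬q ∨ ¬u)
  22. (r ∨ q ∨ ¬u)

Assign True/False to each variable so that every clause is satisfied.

p = True, q = False, r = False, s = True, t = False, u = False, v = False, w = False

Set p = True and propagate.
  then u is forced to False.
The remaining clauses are satisfied by q = False, r = False, s = True, t = False, v = False, w = False.
Every clause has at least one true literal under this assignment.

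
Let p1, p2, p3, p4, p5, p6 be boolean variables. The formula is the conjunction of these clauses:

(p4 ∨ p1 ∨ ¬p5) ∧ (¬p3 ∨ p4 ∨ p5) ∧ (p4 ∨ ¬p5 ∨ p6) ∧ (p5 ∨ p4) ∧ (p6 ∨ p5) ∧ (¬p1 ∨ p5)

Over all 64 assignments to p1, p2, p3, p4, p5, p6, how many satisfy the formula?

24

Split on p5, then p4.
  p5=T, p4=T: p1, p2, p3, p6 free → 2^4 = 16.
  p5=T, p4=F: remaining (p1,p2,p3,p6) ∈ {(T,F,F,T); (T,F,T,T); (T,T,F,T); (T,T,T,T)} — 4.
  p5=F, p4=T: remaining (p1,p2,p3,p6) ∈ {(F,F,F,T); (F,F,T,T); (F,T,F,T); (F,T,T,T)} — 4.
  p5=F, p4=F: a clause becomes empty — 0.
Total: 16 + 4 + 4 + 0 = 24.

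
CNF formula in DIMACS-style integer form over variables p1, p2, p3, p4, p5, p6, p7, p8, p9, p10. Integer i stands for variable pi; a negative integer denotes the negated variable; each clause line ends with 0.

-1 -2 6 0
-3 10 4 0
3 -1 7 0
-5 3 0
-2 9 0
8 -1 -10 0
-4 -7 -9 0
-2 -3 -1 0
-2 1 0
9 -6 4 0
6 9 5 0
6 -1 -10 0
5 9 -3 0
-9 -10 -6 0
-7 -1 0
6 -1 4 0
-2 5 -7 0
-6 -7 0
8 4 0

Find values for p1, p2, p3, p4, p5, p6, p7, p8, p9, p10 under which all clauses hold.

Pure literal: p2 appears only negated; assign p2 = False.
p8 occurs only positively in the remaining clauses — set p8 = True.
Branch on p1: take p1 = False.
For the remaining variables, p3 = True, p4 = True, p5 = True, p6 = False, p7 = False, p9 = True, p10 = False works.
Every clause has at least one true literal under this assignment.

p1=0, p2=0, p3=1, p4=1, p5=1, p6=0, p7=0, p8=1, p9=1, p10=0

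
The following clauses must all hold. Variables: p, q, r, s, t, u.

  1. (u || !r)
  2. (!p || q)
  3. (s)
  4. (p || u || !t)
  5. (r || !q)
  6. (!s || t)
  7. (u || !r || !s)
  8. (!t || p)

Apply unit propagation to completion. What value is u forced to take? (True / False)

(s) is a unit clause: s = True.
In (!s || t), !s is now false; t must hold, so t = True.
In (p || !t), !t is now false; p must hold, so p = True.
In (q || !p), !p is now false; q must hold, so q = True.
(r || !q) with q = True leaves only r, so r = True.
(!r || u): since r = True, the clause reduces to (u). u = True.

True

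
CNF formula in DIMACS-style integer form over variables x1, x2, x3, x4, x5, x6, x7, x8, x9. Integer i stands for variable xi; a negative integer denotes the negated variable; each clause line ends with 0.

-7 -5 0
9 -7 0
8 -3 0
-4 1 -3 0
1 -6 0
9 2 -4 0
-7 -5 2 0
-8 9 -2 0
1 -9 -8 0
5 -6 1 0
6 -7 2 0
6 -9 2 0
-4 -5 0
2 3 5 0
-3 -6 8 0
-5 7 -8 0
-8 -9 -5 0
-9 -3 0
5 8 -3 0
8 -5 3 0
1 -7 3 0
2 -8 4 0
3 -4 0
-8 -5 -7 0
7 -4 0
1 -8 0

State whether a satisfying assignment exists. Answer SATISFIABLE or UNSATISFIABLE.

x1 occurs only positively in the remaining clauses — set x1 = True.
Try x2 = True.
Branch on x3: take x3 = False.
  then x4 is forced to False.
Branch on x5: take x5 = False.
The remaining clauses are satisfied by x6 = True, x7 = False, x8 = False, x9 = True.
So x1=True, x2=True, x3=False, x4=False, x5=False, x6=True, x7=False, x8=False, x9=True is a satisfying assignment.

SATISFIABLE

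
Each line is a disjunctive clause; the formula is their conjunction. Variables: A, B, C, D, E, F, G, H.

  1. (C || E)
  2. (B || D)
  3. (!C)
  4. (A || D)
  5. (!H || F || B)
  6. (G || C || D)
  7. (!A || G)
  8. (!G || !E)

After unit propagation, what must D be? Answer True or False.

True

(!C) stands alone — C = False.
(E || C): since C = False, the clause reduces to (E). E = True.
(!E || !G): since E = True, the clause reduces to (!G). G = False.
(D || C || G) with C = False, G = False leaves only D, so D = True.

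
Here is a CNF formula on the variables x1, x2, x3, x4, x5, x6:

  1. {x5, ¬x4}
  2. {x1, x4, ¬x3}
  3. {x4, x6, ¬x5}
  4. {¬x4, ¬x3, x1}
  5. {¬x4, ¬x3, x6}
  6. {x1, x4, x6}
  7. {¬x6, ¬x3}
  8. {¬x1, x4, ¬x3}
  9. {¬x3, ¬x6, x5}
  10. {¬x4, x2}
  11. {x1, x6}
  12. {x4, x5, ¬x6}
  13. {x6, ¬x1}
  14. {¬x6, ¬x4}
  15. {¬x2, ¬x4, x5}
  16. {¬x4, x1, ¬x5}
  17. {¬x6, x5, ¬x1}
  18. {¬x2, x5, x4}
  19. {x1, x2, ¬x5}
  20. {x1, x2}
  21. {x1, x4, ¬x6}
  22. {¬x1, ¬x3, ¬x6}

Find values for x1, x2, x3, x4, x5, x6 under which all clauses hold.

x1=True  x2=True  x3=False  x4=False  x5=True  x6=True

x3 occurs only negated in the remaining clauses — set x3 = False.
Set x1 = True and propagate.
  then x6 is forced to True.
  then x4 is forced to False.
  then x5 is forced to True.
x2 is now unconstrained; take x2 = True.
Every clause has at least one true literal under this assignment.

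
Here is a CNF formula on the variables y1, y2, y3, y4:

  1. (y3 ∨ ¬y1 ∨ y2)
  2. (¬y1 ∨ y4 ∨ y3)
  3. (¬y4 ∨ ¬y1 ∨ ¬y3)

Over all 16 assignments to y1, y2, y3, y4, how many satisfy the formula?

11

Split on y1, then y3.
  y1=T, y3=T: remaining (y2,y4) ∈ {(F,F); (T,F)} — 2.
  y1=T, y3=F: remaining (y2,y4) ∈ {(T,T)} — 1.
  y1=F, y3=T: remaining (y2,y4) ∈ {(F,F); (F,T); (T,F); (T,T)} — 4.
  y1=F, y3=F: remaining (y2,y4) ∈ {(F,F); (F,T); (T,F); (T,T)} — 4.
Total: 2 + 1 + 4 + 4 = 11.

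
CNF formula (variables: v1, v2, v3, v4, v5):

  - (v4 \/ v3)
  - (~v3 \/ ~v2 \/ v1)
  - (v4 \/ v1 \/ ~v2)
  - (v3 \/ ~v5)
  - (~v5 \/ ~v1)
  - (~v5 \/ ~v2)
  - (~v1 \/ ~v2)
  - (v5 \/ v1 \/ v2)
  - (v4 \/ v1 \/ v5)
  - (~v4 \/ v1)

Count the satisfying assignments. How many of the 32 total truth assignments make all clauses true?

4

The models are:
  v1=0 v2=0 v3=1 v4=0 v5=1
  v1=1 v2=0 v3=0 v4=1 v5=0
  v1=1 v2=0 v3=1 v4=0 v5=0
  v1=1 v2=0 v3=1 v4=1 v5=0
That's 4 in total.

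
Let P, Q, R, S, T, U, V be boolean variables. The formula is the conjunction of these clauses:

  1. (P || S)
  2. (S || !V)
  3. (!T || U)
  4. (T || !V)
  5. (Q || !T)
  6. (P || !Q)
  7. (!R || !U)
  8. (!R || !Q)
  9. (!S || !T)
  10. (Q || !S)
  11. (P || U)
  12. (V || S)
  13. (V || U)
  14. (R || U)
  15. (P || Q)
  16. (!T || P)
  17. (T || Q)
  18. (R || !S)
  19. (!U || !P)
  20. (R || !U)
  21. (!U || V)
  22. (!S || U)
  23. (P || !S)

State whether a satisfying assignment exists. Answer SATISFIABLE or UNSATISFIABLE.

UNSATISFIABLE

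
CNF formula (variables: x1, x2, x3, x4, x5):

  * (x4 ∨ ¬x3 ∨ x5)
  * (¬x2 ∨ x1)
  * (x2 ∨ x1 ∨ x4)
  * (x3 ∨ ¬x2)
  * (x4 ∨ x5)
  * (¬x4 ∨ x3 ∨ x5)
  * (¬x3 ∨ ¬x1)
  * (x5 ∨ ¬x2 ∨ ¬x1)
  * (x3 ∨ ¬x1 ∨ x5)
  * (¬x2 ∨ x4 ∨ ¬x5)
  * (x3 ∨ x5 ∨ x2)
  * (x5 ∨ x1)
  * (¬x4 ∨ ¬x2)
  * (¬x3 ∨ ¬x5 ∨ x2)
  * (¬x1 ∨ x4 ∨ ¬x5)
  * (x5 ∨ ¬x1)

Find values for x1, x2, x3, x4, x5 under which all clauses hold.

x1 = False, x2 = False, x3 = False, x4 = True, x5 = True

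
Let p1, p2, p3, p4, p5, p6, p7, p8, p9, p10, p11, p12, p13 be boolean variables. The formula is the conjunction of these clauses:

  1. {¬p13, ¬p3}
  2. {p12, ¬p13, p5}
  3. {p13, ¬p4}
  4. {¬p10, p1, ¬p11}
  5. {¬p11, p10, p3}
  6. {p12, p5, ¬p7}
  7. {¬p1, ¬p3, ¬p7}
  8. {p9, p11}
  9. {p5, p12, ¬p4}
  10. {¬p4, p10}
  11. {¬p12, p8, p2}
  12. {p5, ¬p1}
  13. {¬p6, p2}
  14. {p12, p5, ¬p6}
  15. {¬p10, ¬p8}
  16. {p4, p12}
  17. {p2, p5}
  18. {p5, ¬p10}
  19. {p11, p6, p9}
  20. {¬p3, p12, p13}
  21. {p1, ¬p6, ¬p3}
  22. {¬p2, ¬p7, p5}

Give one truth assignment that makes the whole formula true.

Pure literal: p5 appears only positively; assign p5 = True.
Pure literal: p7 appears only negated; assign p7 = False.
Set p1 = False and propagate.
For the remaining variables, p2 = True, p3 = True, p4 = False, p6 = False, p8 = True, p9 = False, p10 = False, p11 = True, p12 = True, p13 = False works.
Check each clause:
  1. {¬p3, ¬p13} — ¬p13 is true.
  2. {p5, ¬p13, p12} — ¬p13 is true.
  3. {p13, ¬p4} — ¬p4 is true.
  4. {¬p11, ¬p10, p1} — ¬p10 is true.
  5. {p3, p10, ¬p11} — p3 is true.
  6. {p5, p12, ¬p7} — ¬p7 is true.
  7. {¬p7, ¬p3, ¬p1} — ¬p7 is true.
  8. {p11, p9} — p11 is true.
  9. {p5, ¬p4, p12} — p5 is true.
  10. {¬p4, p10} — ¬p4 is true.
  11. {p2, ¬p12, p8} — p8 is true.
  12. {¬p1, p5} — p5 is true.
  13. {¬p6, p2} — p2 is true.
  14. {p5, ¬p6, p12} — ¬p6 is true.
  15. {¬p8, ¬p10} — ¬p10 is true.
  16. {p12, p4} — p12 is true.
  17. {p2, p5} — p2 is true.
  18. {p5, ¬p10} — p5 is true.
  19. {p6, p9, p11} — p11 is true.
  20. {¬p3, p13, p12} — p12 is true.
  21. {¬p3, ¬p6, p1} — ¬p6 is true.
  22. {p5, ¬p7, ¬p2} — ¬p7 is true.

p1=F  p2=T  p3=T  p4=F  p5=T  p6=F  p7=F  p8=T  p9=F  p10=F  p11=T  p12=T  p13=F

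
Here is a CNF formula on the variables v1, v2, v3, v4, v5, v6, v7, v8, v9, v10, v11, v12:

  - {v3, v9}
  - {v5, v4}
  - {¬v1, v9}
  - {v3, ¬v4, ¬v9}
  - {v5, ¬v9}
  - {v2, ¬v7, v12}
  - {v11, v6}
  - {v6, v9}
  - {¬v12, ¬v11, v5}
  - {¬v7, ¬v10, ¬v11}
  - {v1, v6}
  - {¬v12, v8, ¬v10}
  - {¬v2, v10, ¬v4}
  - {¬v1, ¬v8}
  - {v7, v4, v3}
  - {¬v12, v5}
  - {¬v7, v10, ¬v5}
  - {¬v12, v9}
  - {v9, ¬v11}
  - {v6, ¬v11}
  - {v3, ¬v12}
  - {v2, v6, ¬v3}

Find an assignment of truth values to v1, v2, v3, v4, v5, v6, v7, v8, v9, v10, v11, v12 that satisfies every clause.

v1=False, v2=True, v3=True, v4=False, v5=True, v6=True, v7=True, v8=True, v9=True, v10=True, v11=False, v12=True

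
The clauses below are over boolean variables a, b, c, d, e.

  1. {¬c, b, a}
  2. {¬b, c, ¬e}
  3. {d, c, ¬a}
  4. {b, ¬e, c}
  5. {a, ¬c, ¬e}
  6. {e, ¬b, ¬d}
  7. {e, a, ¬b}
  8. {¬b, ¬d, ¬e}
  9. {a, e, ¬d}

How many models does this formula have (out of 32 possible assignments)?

8

Satisfying assignments:
  a=F b=F c=F d=F e=F
  a=T b=F c=F d=T e=F
  a=T b=F c=T d=F e=F
  a=T b=F c=T d=F e=T
  a=T b=F c=T d=T e=F
  a=T b=F c=T d=T e=T
  a=T b=T c=T d=F e=F
  a=T b=T c=T d=F e=T
That's 8 in total.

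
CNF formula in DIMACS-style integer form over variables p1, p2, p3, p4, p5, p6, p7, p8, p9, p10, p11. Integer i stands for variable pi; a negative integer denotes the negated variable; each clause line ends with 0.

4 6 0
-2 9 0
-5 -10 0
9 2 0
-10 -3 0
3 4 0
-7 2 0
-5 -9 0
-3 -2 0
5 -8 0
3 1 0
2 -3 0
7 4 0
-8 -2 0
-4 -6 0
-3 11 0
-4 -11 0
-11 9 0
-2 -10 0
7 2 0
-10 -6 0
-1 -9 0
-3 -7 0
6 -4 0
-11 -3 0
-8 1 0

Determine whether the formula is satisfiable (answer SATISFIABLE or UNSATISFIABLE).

p2 = True:
  propagation gives p9=True, p5=False, p3=False, p4=True; an empty clause results — contradiction.
p2 = False:
  propagation gives p9=True, p7=False; an empty clause results — contradiction.
Every branch closes, so no satisfying assignment exists.

UNSATISFIABLE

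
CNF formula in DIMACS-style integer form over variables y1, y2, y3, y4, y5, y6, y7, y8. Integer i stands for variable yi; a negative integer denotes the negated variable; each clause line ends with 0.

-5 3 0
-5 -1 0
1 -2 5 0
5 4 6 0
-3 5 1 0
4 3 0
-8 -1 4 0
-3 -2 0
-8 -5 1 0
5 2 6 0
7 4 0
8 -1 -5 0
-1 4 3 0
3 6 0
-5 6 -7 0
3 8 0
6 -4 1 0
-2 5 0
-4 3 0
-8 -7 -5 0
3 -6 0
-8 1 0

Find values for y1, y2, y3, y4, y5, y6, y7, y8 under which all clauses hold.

y1=1, y2=0, y3=1, y4=0, y5=0, y6=1, y7=1, y8=0

Check each clause:
  1. (y3 ∨ ¬y5) — y3 is true.
  2. (¬y5 ∨ ¬y1) — ¬y5 is true.
  3. (¬y2 ∨ y1 ∨ y5) — y1 is true.
  4. (y4 ∨ y6 ∨ y5) — y6 is true.
  5. (y1 ∨ ¬y3 ∨ y5) — y1 is true.
  6. (y3 ∨ y4) — y3 is true.
  7. (y4 ∨ ¬y1 ∨ ¬y8) — ¬y8 is true.
  8. (¬y3 ∨ ¬y2) — ¬y2 is true.
  9. (y1 ∨ ¬y5 ∨ ¬y8) — ¬y8 is true.
  10. (y2 ∨ y6 ∨ y5) — y6 is true.
  11. (y4 ∨ y7) — y7 is true.
  12. (y8 ∨ ¬y5 ∨ ¬y1) — ¬y5 is true.
  13. (y4 ∨ y3 ∨ ¬y1) — y3 is true.
  14. (y6 ∨ y3) — y3 is true.
  15. (¬y5 ∨ y6 ∨ ¬y7) — ¬y5 is true.
  16. (y3 ∨ y8) — y3 is true.
  17. (¬y4 ∨ y6 ∨ y1) — y1 is true.
  18. (y5 ∨ ¬y2) — ¬y2 is true.
  19. (¬y4 ∨ y3) — y3 is true.
  20. (¬y7 ∨ ¬y5 ∨ ¬y8) — ¬y8 is true.
  21. (y3 ∨ ¬y6) — y3 is true.
  22. (¬y8 ∨ y1) — ¬y8 is true.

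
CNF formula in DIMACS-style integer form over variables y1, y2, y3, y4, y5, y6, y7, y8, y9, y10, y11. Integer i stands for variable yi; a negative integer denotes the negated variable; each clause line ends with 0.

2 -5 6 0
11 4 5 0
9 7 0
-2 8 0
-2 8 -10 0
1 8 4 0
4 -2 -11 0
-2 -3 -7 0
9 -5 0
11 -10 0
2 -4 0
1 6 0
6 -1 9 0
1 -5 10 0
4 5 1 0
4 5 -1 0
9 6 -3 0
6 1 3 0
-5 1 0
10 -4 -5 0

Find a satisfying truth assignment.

y1=T, y2=T, y3=T, y4=T, y5=F, y6=F, y7=F, y8=T, y9=T, y10=F, y11=F

y8 occurs only positively in the remaining clauses — set y8 = True.
y9 occurs only positively in the remaining clauses — set y9 = True.
Set y1 = True and propagate.
Set y2 = True and propagate.
The remaining clauses are satisfied by y3 = True, y4 = True, y5 = False, y6 = False, y7 = False, y10 = False, y11 = False.
Every clause has at least one true literal under this assignment.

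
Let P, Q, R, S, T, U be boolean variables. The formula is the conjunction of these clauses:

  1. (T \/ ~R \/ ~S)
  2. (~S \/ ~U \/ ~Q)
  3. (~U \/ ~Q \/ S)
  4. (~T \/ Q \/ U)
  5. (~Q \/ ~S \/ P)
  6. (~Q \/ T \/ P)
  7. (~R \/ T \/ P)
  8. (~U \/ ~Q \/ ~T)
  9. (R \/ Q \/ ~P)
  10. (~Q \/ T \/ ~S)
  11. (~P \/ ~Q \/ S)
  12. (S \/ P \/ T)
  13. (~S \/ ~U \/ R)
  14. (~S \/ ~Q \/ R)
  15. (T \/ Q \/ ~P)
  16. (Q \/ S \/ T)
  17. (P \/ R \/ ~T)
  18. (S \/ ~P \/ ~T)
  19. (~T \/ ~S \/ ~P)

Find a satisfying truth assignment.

P = F, Q = F, R = T, S = T, T = T, U = T

Branch on P: take P = False.
For the remaining variables, Q = False, R = True, S = True, T = True, U = True works.
Check each clause:
  1. (T \/ ~S \/ ~R) — T is true.
  2. (~S \/ ~U \/ ~Q) — ~Q is true.
  3. (~Q \/ ~U \/ S) — S is true.
  4. (Q \/ ~T \/ U) — U is true.
  5. (~Q \/ P \/ ~S) — ~Q is true.
  6. (T \/ P \/ ~Q) — T is true.
  7. (P \/ T \/ ~R) — T is true.
  8. (~Q \/ ~U \/ ~T) — ~Q is true.
  9. (R \/ ~P \/ Q) — R is true.
  10. (T \/ ~Q \/ ~S) — T is true.
  11. (S \/ ~P \/ ~Q) — S is true.
  12. (S \/ T \/ P) — S is true.
  13. (~S \/ ~U \/ R) — R is true.
  14. (R \/ ~Q \/ ~S) — R is true.
  15. (~P \/ T \/ Q) — T is true.
  16. (Q \/ T \/ S) — S is true.
  17. (R \/ ~T \/ P) — R is true.
  18. (~P \/ ~T \/ S) — S is true.
  19. (~S \/ ~P \/ ~T) — ~P is true.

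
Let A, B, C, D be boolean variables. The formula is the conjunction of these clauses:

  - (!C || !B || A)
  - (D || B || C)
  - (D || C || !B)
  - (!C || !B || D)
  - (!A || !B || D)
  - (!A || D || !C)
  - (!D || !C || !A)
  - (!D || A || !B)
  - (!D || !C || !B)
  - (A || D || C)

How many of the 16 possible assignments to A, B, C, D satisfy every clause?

5

The models are:
  A=F B=F C=F D=T
  A=F B=F C=T D=F
  A=F B=F C=T D=T
  A=T B=F C=F D=T
  A=T B=T C=F D=T
That's 5 in total.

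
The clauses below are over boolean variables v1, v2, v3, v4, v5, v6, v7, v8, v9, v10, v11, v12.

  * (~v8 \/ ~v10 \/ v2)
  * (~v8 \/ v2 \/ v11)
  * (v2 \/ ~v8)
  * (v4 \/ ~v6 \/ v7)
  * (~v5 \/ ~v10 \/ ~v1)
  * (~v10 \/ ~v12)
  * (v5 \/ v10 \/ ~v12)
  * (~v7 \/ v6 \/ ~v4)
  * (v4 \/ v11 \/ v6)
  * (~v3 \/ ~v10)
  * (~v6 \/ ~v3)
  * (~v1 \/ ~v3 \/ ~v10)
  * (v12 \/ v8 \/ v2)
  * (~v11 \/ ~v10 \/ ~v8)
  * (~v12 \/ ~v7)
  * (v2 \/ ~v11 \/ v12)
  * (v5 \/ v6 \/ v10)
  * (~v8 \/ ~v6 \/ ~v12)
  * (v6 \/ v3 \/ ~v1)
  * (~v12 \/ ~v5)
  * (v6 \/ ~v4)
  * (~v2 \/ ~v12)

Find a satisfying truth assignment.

Set v1 = True and propagate.
The remaining clauses are satisfied by v2 = True, v3 = False, v4 = True, v5 = False, v6 = True, v7 = True, v8 = False, v9 = True, v10 = True, v11 = True, v12 = False.
Every clause has at least one true literal under this assignment.

v1 = True, v2 = True, v3 = False, v4 = True, v5 = False, v6 = True, v7 = True, v8 = False, v9 = True, v10 = True, v11 = True, v12 = False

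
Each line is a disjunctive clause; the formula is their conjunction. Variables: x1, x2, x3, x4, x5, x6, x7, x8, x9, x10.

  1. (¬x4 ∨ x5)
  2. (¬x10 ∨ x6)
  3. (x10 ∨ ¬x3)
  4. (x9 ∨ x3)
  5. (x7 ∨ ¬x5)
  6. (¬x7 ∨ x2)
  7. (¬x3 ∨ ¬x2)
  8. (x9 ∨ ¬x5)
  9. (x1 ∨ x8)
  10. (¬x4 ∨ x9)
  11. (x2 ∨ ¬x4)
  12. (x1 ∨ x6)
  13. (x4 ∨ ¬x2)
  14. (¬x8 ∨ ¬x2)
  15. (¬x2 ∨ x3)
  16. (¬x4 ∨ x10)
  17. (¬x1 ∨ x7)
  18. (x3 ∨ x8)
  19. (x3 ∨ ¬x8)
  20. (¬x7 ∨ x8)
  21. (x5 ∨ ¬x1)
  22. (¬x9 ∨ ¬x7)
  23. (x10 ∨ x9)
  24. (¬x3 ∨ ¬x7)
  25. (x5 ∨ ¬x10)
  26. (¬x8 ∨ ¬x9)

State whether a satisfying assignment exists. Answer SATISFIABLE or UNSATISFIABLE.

UNSATISFIABLE

x3 = True:
  propagation gives x10=True, x6=True, x2=False, x7=False; an empty clause results — contradiction.
x3 = False:
  propagation gives x9=True, x2=False, x7=False, x5=False; an empty clause results — contradiction.
Every branch closes, so no satisfying assignment exists.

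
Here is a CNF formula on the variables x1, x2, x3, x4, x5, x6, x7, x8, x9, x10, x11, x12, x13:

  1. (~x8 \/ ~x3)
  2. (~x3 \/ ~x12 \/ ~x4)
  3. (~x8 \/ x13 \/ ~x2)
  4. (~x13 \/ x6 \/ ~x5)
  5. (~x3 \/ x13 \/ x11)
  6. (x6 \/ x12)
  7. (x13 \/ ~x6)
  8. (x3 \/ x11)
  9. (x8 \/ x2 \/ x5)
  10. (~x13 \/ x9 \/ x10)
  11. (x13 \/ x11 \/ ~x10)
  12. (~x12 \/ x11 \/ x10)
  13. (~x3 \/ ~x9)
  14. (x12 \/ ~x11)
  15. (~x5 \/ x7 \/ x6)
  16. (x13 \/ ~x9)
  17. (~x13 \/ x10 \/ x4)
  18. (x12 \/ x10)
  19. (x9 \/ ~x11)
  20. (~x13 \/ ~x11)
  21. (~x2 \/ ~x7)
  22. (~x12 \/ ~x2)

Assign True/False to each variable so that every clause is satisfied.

x1=T, x2=T, x3=T, x4=T, x5=T, x6=T, x7=F, x8=F, x9=F, x10=T, x11=F, x12=F, x13=T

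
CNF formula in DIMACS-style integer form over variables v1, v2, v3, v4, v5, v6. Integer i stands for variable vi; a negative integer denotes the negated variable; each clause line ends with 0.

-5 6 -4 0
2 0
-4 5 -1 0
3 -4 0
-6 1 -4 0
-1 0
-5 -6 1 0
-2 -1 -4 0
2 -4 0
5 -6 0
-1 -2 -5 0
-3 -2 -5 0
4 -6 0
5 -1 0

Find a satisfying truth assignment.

(v2) is a unit clause, so v2 = True.
The clause (¬v1) is unit: v1 must be False.
Try v3 = True.
  then v5 is forced to False.
  then v6 is forced to False.
v4 is now unconstrained; take v4 = True.
Every clause has at least one true literal under this assignment.

v1=F, v2=T, v3=T, v4=T, v5=F, v6=F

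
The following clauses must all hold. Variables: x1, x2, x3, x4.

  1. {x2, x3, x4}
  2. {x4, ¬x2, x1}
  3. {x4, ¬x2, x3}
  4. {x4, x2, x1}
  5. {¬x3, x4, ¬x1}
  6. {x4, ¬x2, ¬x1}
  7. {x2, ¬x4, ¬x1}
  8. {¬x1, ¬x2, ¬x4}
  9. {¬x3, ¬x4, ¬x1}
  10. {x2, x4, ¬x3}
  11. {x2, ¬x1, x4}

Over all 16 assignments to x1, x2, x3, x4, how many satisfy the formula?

4

The models are:
  x1=F x2=F x3=F x4=T
  x1=F x2=F x3=T x4=T
  x1=F x2=T x3=F x4=T
  x1=F x2=T x3=T x4=T
Count: 4.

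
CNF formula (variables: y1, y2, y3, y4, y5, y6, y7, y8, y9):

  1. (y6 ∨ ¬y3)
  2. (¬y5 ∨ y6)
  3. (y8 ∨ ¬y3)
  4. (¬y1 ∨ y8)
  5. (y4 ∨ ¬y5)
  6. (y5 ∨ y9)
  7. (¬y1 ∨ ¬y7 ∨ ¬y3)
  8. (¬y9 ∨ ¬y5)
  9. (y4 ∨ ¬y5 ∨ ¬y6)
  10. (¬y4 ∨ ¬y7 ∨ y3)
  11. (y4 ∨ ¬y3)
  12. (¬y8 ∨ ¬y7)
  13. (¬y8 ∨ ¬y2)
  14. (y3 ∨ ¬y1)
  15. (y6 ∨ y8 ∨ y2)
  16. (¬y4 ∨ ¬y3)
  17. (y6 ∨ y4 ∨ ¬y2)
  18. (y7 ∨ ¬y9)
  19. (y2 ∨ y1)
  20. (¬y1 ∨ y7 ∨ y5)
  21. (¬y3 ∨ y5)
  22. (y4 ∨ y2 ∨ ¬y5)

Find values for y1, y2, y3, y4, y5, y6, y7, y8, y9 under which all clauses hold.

Set y1 = False and propagate.
  then y2 is forced to True.
  then y8 is forced to False.
  then y3 is forced to False.
Try y4 = True.
  then y7 is forced to False.
  then y9 is forced to False.
  then y5 is forced to True.
  then y6 is forced to True.
Every clause has at least one true literal under this assignment.

y1=F, y2=T, y3=F, y4=T, y5=T, y6=T, y7=F, y8=F, y9=F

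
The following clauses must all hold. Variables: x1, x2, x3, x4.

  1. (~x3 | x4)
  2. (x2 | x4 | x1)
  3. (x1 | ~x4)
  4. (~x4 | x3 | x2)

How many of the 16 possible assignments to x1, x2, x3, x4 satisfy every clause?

Satisfying assignments:
  x1=0 x2=1 x3=0 x4=0
  x1=1 x2=0 x3=0 x4=0
  x1=1 x2=0 x3=1 x4=1
  x1=1 x2=1 x3=0 x4=0
  x1=1 x2=1 x3=0 x4=1
  x1=1 x2=1 x3=1 x4=1
Count: 6.

6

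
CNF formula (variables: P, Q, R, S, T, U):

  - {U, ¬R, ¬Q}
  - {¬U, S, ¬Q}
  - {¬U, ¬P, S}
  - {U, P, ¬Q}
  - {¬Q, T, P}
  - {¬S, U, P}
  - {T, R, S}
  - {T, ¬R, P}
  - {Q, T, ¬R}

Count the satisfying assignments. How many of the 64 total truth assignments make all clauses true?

24

Split on P, then Q.
  P=1, Q=1: 7 of the 16 assignments to (R,S,T,U) work.
  P=1, Q=0: 8 of the 16 assignments to (R,S,T,U) work.
  P=0, Q=1: remaining (R,S,T,U) ∈ {(0,1,1,1); (1,1,1,1)} — 2.
  P=0, Q=0: 7 of the 16 assignments to (R,S,T,U) work.
Total: 7 + 8 + 2 + 7 = 24.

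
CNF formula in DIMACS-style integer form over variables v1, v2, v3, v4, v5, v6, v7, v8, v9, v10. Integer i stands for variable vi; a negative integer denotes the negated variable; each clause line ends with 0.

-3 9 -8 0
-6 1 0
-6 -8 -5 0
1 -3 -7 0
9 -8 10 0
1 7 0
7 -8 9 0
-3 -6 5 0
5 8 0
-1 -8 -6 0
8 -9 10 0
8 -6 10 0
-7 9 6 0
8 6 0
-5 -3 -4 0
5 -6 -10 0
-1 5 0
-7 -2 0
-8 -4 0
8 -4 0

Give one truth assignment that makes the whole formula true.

v1=T, v2=F, v3=T, v4=F, v5=T, v6=F, v7=F, v8=T, v9=T, v10=T

v2 occurs only negated in the remaining clauses — set v2 = False.
Pure literal: v4 appears only negated; assign v4 = False.
Branch on v1: take v1 = True.
  then v5 is forced to True.
Try v3 = True.
Try v6 = False.
  then v8 is forced to True.
  then v9 is forced to True.
v7, v10 are now unconstrained; take v7 = False, v10 = True.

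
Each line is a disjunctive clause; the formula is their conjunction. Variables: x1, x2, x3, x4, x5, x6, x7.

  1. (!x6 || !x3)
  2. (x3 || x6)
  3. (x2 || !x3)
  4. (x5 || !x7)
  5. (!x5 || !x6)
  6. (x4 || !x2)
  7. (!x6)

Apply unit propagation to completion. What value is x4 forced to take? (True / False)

True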